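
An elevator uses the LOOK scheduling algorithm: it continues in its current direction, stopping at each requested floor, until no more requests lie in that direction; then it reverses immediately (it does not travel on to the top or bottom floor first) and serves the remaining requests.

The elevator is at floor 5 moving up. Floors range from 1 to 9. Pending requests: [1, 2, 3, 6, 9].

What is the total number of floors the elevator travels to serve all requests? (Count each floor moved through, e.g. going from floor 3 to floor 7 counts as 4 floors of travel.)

Answer: 12

Derivation:
Start at floor 5 moving up, LOOK stop order: [6, 9, 3, 2, 1]
  5 → 6: |6-5| = 1, total = 1
  6 → 9: |9-6| = 3, total = 4
  9 → 3: |3-9| = 6, total = 10
  3 → 2: |2-3| = 1, total = 11
  2 → 1: |1-2| = 1, total = 12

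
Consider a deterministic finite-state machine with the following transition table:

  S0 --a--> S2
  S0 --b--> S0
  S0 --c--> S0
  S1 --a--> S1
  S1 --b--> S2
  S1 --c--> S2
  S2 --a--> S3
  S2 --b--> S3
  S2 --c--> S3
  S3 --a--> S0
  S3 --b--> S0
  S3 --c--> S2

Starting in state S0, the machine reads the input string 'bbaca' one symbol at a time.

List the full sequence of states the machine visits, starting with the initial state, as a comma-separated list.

Answer: S0, S0, S0, S2, S3, S0

Derivation:
Start: S0
  read 'b': S0 --b--> S0
  read 'b': S0 --b--> S0
  read 'a': S0 --a--> S2
  read 'c': S2 --c--> S3
  read 'a': S3 --a--> S0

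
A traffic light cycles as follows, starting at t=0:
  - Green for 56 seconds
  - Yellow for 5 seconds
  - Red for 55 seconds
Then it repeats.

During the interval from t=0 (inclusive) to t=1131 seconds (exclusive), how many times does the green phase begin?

Answer: 10

Derivation:
Cycle = 56+5+55 = 116s
green phase starts at t = k*116 + 0 for k=0,1,2,...
Need k*116+0 < 1131 → k < 9.750
k ∈ {0, ..., 9} → 10 starts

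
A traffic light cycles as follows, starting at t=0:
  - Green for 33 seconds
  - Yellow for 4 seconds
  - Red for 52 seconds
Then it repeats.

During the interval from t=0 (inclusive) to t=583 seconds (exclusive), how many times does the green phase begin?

Answer: 7

Derivation:
Cycle = 33+4+52 = 89s
green phase starts at t = k*89 + 0 for k=0,1,2,...
Need k*89+0 < 583 → k < 6.551
k ∈ {0, ..., 6} → 7 starts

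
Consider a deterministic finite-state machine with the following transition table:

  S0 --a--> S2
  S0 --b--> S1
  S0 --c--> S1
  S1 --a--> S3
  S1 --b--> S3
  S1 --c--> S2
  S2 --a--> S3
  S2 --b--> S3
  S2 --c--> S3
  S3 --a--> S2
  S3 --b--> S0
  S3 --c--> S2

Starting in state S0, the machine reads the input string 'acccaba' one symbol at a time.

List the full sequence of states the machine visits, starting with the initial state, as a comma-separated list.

Start: S0
  read 'a': S0 --a--> S2
  read 'c': S2 --c--> S3
  read 'c': S3 --c--> S2
  read 'c': S2 --c--> S3
  read 'a': S3 --a--> S2
  read 'b': S2 --b--> S3
  read 'a': S3 --a--> S2

Answer: S0, S2, S3, S2, S3, S2, S3, S2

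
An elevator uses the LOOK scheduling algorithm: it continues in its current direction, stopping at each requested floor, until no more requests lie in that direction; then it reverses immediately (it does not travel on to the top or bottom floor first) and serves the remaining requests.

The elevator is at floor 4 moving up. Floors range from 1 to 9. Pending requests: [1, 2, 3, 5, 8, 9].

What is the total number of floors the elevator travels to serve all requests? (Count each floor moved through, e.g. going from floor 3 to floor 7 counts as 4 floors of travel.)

Start at floor 4 moving up, LOOK stop order: [5, 8, 9, 3, 2, 1]
  4 → 5: |5-4| = 1, total = 1
  5 → 8: |8-5| = 3, total = 4
  8 → 9: |9-8| = 1, total = 5
  9 → 3: |3-9| = 6, total = 11
  3 → 2: |2-3| = 1, total = 12
  2 → 1: |1-2| = 1, total = 13

Answer: 13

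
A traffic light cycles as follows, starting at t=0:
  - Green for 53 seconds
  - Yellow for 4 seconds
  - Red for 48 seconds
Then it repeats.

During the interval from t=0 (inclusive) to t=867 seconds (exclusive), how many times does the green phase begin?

Cycle = 53+4+48 = 105s
green phase starts at t = k*105 + 0 for k=0,1,2,...
Need k*105+0 < 867 → k < 8.257
k ∈ {0, ..., 8} → 9 starts

Answer: 9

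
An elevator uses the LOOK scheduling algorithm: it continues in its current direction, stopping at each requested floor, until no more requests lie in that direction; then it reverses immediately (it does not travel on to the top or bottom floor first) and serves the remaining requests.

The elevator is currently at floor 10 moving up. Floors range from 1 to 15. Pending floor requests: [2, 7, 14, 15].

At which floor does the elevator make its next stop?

Current floor: 10, direction: up
Requests above: [14, 15]
Requests below: [2, 7]
Moving up and requests lie above → nearest above is min([14, 15]) = 14

Answer: 14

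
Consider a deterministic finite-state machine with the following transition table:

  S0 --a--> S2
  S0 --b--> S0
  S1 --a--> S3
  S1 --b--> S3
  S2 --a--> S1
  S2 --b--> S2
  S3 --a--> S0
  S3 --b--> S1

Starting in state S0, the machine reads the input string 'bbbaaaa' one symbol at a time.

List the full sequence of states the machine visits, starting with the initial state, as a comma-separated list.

Answer: S0, S0, S0, S0, S2, S1, S3, S0

Derivation:
Start: S0
  read 'b': S0 --b--> S0
  read 'b': S0 --b--> S0
  read 'b': S0 --b--> S0
  read 'a': S0 --a--> S2
  read 'a': S2 --a--> S1
  read 'a': S1 --a--> S3
  read 'a': S3 --a--> S0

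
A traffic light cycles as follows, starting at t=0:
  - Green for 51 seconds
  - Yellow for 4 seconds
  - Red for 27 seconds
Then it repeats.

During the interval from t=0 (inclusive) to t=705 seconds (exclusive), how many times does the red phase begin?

Cycle = 51+4+27 = 82s
red phase starts at t = k*82 + 55 for k=0,1,2,...
Need k*82+55 < 705 → k < 7.927
k ∈ {0, ..., 7} → 8 starts

Answer: 8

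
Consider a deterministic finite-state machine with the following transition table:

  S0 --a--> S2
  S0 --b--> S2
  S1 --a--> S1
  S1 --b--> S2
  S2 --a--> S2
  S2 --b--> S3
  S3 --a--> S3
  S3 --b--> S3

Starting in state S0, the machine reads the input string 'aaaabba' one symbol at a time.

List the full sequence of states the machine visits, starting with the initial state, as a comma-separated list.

Answer: S0, S2, S2, S2, S2, S3, S3, S3

Derivation:
Start: S0
  read 'a': S0 --a--> S2
  read 'a': S2 --a--> S2
  read 'a': S2 --a--> S2
  read 'a': S2 --a--> S2
  read 'b': S2 --b--> S3
  read 'b': S3 --b--> S3
  read 'a': S3 --a--> S3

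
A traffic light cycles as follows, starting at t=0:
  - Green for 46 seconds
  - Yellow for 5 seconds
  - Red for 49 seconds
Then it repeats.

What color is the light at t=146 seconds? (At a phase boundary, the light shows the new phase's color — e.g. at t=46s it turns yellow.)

Cycle length = 46 + 5 + 49 = 100s
t = 146, phase_t = 146 mod 100 = 46
46 <= 46 < 51 (yellow end) → YELLOW

Answer: yellow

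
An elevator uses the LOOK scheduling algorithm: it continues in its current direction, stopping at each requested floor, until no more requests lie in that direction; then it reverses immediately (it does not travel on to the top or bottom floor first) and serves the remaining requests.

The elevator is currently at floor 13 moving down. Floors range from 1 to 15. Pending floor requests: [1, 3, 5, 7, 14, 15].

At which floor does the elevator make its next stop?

Answer: 7

Derivation:
Current floor: 13, direction: down
Requests above: [14, 15]
Requests below: [1, 3, 5, 7]
Moving down and requests lie below → nearest below is max([1, 3, 5, 7]) = 7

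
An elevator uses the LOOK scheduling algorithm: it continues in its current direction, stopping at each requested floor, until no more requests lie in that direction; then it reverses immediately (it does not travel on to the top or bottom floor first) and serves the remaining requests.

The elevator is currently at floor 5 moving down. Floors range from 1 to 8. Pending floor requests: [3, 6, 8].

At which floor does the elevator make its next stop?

Current floor: 5, direction: down
Requests above: [6, 8]
Requests below: [3]
Moving down and requests lie below → nearest below is max([3]) = 3

Answer: 3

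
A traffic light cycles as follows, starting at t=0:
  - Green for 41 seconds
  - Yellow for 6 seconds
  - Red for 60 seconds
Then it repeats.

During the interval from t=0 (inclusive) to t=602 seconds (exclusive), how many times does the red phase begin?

Answer: 6

Derivation:
Cycle = 41+6+60 = 107s
red phase starts at t = k*107 + 47 for k=0,1,2,...
Need k*107+47 < 602 → k < 5.187
k ∈ {0, ..., 5} → 6 starts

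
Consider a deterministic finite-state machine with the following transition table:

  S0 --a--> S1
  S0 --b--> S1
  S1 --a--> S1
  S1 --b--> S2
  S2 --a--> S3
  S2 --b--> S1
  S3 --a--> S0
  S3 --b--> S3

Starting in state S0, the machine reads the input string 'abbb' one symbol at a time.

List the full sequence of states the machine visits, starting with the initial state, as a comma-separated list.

Answer: S0, S1, S2, S1, S2

Derivation:
Start: S0
  read 'a': S0 --a--> S1
  read 'b': S1 --b--> S2
  read 'b': S2 --b--> S1
  read 'b': S1 --b--> S2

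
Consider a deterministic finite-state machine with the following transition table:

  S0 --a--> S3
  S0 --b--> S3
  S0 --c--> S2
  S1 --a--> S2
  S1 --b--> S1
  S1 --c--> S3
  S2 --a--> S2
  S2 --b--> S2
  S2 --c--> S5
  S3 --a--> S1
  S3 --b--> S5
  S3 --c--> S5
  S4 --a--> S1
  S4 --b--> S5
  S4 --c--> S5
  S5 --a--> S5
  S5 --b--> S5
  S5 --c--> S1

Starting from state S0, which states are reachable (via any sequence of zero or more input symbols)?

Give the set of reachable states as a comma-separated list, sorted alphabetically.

BFS from S0:
  visit S0: S0--a-->S3 (new), S0--b-->S3 (seen), S0--c-->S2 (new)
  visit S3: S3--a-->S1 (new), S3--b-->S5 (new), S3--c-->S5 (seen)
  visit S2: S2--a-->S2 (seen), S2--b-->S2 (seen), S2--c-->S5 (seen)
  visit S1: S1--a-->S2 (seen), S1--b-->S1 (seen), S1--c-->S3 (seen)
  visit S5: S5--a-->S5 (seen), S5--b-->S5 (seen), S5--c-->S1 (seen)

Answer: S0, S1, S2, S3, S5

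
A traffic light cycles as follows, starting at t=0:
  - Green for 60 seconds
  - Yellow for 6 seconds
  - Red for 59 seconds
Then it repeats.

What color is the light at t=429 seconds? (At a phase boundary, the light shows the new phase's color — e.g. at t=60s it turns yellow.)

Cycle length = 60 + 6 + 59 = 125s
t = 429, phase_t = 429 mod 125 = 54
54 < 60 (green end) → GREEN

Answer: green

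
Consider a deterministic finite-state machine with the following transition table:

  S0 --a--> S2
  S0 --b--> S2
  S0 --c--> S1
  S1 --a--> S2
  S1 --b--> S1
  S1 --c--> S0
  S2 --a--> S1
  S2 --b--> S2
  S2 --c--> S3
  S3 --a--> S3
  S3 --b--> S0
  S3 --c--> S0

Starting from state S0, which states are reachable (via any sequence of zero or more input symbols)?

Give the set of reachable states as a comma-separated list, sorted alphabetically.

Answer: S0, S1, S2, S3

Derivation:
BFS from S0:
  visit S0: S0--a-->S2 (new), S0--b-->S2 (seen), S0--c-->S1 (new)
  visit S2: S2--a-->S1 (seen), S2--b-->S2 (seen), S2--c-->S3 (new)
  visit S1: S1--a-->S2 (seen), S1--b-->S1 (seen), S1--c-->S0 (seen)
  visit S3: S3--a-->S3 (seen), S3--b-->S0 (seen), S3--c-->S0 (seen)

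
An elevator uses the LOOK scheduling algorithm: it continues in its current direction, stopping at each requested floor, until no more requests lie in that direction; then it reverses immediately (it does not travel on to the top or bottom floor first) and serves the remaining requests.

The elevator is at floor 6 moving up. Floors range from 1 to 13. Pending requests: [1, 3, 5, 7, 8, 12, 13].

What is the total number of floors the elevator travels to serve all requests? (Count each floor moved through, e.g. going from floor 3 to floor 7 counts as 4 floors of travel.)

Answer: 19

Derivation:
Start at floor 6 moving up, LOOK stop order: [7, 8, 12, 13, 5, 3, 1]
  6 → 7: |7-6| = 1, total = 1
  7 → 8: |8-7| = 1, total = 2
  8 → 12: |12-8| = 4, total = 6
  12 → 13: |13-12| = 1, total = 7
  13 → 5: |5-13| = 8, total = 15
  5 → 3: |3-5| = 2, total = 17
  3 → 1: |1-3| = 2, total = 19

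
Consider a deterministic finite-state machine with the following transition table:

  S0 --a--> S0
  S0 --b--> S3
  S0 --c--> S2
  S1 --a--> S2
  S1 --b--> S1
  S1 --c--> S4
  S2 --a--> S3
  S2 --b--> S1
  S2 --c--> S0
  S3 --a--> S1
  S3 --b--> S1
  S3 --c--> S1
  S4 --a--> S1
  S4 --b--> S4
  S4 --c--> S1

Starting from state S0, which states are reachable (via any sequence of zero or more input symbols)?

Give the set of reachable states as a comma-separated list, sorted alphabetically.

BFS from S0:
  visit S0: S0--a-->S0 (seen), S0--b-->S3 (new), S0--c-->S2 (new)
  visit S3: S3--a-->S1 (new), S3--b-->S1 (seen), S3--c-->S1 (seen)
  visit S2: S2--a-->S3 (seen), S2--b-->S1 (seen), S2--c-->S0 (seen)
  visit S1: S1--a-->S2 (seen), S1--b-->S1 (seen), S1--c-->S4 (new)
  visit S4: S4--a-->S1 (seen), S4--b-->S4 (seen), S4--c-->S1 (seen)

Answer: S0, S1, S2, S3, S4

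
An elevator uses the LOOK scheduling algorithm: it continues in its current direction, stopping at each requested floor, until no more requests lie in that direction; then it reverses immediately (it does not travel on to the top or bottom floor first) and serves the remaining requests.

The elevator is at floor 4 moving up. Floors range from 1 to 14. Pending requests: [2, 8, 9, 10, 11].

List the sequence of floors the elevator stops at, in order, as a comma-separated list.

Answer: 8, 9, 10, 11, 2

Derivation:
Current: 4, moving UP
Serve above first (ascending): [8, 9, 10, 11]
Then reverse, serve below (descending): [2]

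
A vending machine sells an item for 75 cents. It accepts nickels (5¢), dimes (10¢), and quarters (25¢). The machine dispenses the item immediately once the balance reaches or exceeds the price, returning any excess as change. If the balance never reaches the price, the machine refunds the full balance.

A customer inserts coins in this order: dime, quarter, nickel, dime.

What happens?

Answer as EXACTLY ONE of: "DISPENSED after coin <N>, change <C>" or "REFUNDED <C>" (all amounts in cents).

Answer: REFUNDED 50

Derivation:
Price: 75¢
Coin 1 (dime, 10¢): balance = 10¢
Coin 2 (quarter, 25¢): balance = 35¢
Coin 3 (nickel, 5¢): balance = 40¢
Coin 4 (dime, 10¢): balance = 50¢
All coins inserted, balance 50¢ < price 75¢ → REFUND 50¢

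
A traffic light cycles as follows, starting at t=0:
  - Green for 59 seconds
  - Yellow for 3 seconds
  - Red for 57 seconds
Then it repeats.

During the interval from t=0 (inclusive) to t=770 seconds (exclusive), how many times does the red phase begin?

Answer: 6

Derivation:
Cycle = 59+3+57 = 119s
red phase starts at t = k*119 + 62 for k=0,1,2,...
Need k*119+62 < 770 → k < 5.950
k ∈ {0, ..., 5} → 6 starts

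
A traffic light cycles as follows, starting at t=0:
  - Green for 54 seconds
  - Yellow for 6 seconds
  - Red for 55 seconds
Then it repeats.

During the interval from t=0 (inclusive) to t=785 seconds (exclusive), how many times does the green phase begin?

Cycle = 54+6+55 = 115s
green phase starts at t = k*115 + 0 for k=0,1,2,...
Need k*115+0 < 785 → k < 6.826
k ∈ {0, ..., 6} → 7 starts

Answer: 7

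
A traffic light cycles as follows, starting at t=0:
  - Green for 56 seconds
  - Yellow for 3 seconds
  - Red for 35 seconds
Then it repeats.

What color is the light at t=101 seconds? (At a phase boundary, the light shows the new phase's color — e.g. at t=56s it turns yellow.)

Cycle length = 56 + 3 + 35 = 94s
t = 101, phase_t = 101 mod 94 = 7
7 < 56 (green end) → GREEN

Answer: green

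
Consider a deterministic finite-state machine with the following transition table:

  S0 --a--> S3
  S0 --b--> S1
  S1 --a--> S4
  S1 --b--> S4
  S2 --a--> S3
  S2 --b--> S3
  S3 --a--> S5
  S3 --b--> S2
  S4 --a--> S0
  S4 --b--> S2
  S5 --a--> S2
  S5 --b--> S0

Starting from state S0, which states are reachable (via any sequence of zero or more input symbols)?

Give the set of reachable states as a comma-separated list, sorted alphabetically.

Answer: S0, S1, S2, S3, S4, S5

Derivation:
BFS from S0:
  visit S0: S0--a-->S3 (new), S0--b-->S1 (new)
  visit S3: S3--a-->S5 (new), S3--b-->S2 (new)
  visit S1: S1--a-->S4 (new), S1--b-->S4 (seen)
  visit S5: S5--a-->S2 (seen), S5--b-->S0 (seen)
  visit S2: S2--a-->S3 (seen), S2--b-->S3 (seen)
  visit S4: S4--a-->S0 (seen), S4--b-->S2 (seen)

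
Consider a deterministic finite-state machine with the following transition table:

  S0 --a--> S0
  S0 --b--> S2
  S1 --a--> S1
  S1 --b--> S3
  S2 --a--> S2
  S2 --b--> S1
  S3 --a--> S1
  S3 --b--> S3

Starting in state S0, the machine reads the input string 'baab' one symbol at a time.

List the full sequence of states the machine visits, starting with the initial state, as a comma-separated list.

Answer: S0, S2, S2, S2, S1

Derivation:
Start: S0
  read 'b': S0 --b--> S2
  read 'a': S2 --a--> S2
  read 'a': S2 --a--> S2
  read 'b': S2 --b--> S1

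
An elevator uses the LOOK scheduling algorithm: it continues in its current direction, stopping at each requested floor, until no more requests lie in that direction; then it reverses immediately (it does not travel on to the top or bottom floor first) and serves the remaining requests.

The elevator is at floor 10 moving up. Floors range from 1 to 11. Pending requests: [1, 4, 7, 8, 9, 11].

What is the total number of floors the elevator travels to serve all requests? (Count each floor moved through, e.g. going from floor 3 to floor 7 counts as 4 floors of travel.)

Start at floor 10 moving up, LOOK stop order: [11, 9, 8, 7, 4, 1]
  10 → 11: |11-10| = 1, total = 1
  11 → 9: |9-11| = 2, total = 3
  9 → 8: |8-9| = 1, total = 4
  8 → 7: |7-8| = 1, total = 5
  7 → 4: |4-7| = 3, total = 8
  4 → 1: |1-4| = 3, total = 11

Answer: 11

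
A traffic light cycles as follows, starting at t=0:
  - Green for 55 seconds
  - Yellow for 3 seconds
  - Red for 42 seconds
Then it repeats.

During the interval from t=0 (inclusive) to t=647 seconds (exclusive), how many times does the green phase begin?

Cycle = 55+3+42 = 100s
green phase starts at t = k*100 + 0 for k=0,1,2,...
Need k*100+0 < 647 → k < 6.470
k ∈ {0, ..., 6} → 7 starts

Answer: 7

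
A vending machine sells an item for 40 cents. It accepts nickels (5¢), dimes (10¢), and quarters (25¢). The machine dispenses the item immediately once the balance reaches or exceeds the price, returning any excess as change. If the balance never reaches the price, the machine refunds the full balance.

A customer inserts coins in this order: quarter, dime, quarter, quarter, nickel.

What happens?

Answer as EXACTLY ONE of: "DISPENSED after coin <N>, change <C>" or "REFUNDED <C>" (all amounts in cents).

Price: 40¢
Coin 1 (quarter, 25¢): balance = 25¢
Coin 2 (dime, 10¢): balance = 35¢
Coin 3 (quarter, 25¢): balance = 60¢
  → balance >= price → DISPENSE, change = 60 - 40 = 20¢

Answer: DISPENSED after coin 3, change 20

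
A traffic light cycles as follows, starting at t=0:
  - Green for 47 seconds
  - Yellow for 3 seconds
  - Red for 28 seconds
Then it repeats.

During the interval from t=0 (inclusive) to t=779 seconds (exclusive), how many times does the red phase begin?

Cycle = 47+3+28 = 78s
red phase starts at t = k*78 + 50 for k=0,1,2,...
Need k*78+50 < 779 → k < 9.346
k ∈ {0, ..., 9} → 10 starts

Answer: 10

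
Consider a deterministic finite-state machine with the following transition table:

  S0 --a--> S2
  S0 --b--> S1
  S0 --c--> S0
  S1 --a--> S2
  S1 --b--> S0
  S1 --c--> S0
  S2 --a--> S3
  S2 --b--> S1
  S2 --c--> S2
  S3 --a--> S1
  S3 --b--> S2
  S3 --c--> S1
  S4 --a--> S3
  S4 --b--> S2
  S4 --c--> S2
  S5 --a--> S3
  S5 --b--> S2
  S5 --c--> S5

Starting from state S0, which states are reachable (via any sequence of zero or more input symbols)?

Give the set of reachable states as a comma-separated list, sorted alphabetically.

Answer: S0, S1, S2, S3

Derivation:
BFS from S0:
  visit S0: S0--a-->S2 (new), S0--b-->S1 (new), S0--c-->S0 (seen)
  visit S2: S2--a-->S3 (new), S2--b-->S1 (seen), S2--c-->S2 (seen)
  visit S1: S1--a-->S2 (seen), S1--b-->S0 (seen), S1--c-->S0 (seen)
  visit S3: S3--a-->S1 (seen), S3--b-->S2 (seen), S3--c-->S1 (seen)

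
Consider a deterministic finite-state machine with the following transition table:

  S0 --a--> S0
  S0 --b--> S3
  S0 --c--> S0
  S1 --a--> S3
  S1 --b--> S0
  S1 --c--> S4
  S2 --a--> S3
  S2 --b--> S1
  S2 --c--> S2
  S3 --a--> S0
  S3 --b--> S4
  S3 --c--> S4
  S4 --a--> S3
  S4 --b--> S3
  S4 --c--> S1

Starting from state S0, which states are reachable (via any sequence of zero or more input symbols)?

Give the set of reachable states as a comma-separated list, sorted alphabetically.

BFS from S0:
  visit S0: S0--a-->S0 (seen), S0--b-->S3 (new), S0--c-->S0 (seen)
  visit S3: S3--a-->S0 (seen), S3--b-->S4 (new), S3--c-->S4 (seen)
  visit S4: S4--a-->S3 (seen), S4--b-->S3 (seen), S4--c-->S1 (new)
  visit S1: S1--a-->S3 (seen), S1--b-->S0 (seen), S1--c-->S4 (seen)

Answer: S0, S1, S3, S4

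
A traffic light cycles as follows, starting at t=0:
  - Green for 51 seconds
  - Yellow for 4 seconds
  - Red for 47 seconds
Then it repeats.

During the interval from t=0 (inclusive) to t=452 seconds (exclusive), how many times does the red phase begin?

Cycle = 51+4+47 = 102s
red phase starts at t = k*102 + 55 for k=0,1,2,...
Need k*102+55 < 452 → k < 3.892
k ∈ {0, ..., 3} → 4 starts

Answer: 4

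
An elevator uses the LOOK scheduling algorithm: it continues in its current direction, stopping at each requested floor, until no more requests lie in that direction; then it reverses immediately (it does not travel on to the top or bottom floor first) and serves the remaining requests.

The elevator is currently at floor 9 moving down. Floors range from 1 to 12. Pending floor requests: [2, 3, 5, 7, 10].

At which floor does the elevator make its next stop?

Current floor: 9, direction: down
Requests above: [10]
Requests below: [2, 3, 5, 7]
Moving down and requests lie below → nearest below is max([2, 3, 5, 7]) = 7

Answer: 7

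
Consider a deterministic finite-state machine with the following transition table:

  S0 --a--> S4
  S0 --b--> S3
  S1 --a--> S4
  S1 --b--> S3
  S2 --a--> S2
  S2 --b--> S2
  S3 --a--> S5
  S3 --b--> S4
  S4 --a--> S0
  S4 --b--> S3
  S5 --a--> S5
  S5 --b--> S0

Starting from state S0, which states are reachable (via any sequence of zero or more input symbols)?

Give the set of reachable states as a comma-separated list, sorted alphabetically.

Answer: S0, S3, S4, S5

Derivation:
BFS from S0:
  visit S0: S0--a-->S4 (new), S0--b-->S3 (new)
  visit S4: S4--a-->S0 (seen), S4--b-->S3 (seen)
  visit S3: S3--a-->S5 (new), S3--b-->S4 (seen)
  visit S5: S5--a-->S5 (seen), S5--b-->S0 (seen)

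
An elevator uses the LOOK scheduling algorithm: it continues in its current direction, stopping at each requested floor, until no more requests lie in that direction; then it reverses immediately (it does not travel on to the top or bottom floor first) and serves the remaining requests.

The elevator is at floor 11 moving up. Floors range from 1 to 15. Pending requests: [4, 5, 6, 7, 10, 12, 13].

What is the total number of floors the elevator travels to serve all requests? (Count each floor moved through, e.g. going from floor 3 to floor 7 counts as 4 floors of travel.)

Answer: 11

Derivation:
Start at floor 11 moving up, LOOK stop order: [12, 13, 10, 7, 6, 5, 4]
  11 → 12: |12-11| = 1, total = 1
  12 → 13: |13-12| = 1, total = 2
  13 → 10: |10-13| = 3, total = 5
  10 → 7: |7-10| = 3, total = 8
  7 → 6: |6-7| = 1, total = 9
  6 → 5: |5-6| = 1, total = 10
  5 → 4: |4-5| = 1, total = 11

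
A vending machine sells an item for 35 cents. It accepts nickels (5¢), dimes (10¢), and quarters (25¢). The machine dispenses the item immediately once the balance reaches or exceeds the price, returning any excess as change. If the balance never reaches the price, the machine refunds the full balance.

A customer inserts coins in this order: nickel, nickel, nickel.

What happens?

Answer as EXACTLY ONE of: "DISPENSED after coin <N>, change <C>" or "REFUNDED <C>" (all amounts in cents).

Price: 35¢
Coin 1 (nickel, 5¢): balance = 5¢
Coin 2 (nickel, 5¢): balance = 10¢
Coin 3 (nickel, 5¢): balance = 15¢
All coins inserted, balance 15¢ < price 35¢ → REFUND 15¢

Answer: REFUNDED 15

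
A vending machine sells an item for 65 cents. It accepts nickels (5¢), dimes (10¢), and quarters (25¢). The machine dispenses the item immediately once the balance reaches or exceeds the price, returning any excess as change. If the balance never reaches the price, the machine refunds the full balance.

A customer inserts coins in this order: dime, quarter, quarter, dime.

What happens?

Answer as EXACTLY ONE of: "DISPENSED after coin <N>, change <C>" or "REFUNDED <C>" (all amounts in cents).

Price: 65¢
Coin 1 (dime, 10¢): balance = 10¢
Coin 2 (quarter, 25¢): balance = 35¢
Coin 3 (quarter, 25¢): balance = 60¢
Coin 4 (dime, 10¢): balance = 70¢
  → balance >= price → DISPENSE, change = 70 - 65 = 5¢

Answer: DISPENSED after coin 4, change 5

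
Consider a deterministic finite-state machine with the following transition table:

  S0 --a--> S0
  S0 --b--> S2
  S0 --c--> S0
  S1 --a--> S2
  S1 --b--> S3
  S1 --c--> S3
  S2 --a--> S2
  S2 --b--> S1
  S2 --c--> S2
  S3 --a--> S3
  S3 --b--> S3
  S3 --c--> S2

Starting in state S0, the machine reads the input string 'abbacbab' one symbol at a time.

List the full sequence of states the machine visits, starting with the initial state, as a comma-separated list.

Start: S0
  read 'a': S0 --a--> S0
  read 'b': S0 --b--> S2
  read 'b': S2 --b--> S1
  read 'a': S1 --a--> S2
  read 'c': S2 --c--> S2
  read 'b': S2 --b--> S1
  read 'a': S1 --a--> S2
  read 'b': S2 --b--> S1

Answer: S0, S0, S2, S1, S2, S2, S1, S2, S1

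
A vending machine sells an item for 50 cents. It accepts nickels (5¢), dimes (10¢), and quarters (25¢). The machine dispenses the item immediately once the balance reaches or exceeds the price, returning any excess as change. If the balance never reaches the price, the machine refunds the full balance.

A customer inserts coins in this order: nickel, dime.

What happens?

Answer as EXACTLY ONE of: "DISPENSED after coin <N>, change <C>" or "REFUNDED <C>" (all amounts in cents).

Answer: REFUNDED 15

Derivation:
Price: 50¢
Coin 1 (nickel, 5¢): balance = 5¢
Coin 2 (dime, 10¢): balance = 15¢
All coins inserted, balance 15¢ < price 50¢ → REFUND 15¢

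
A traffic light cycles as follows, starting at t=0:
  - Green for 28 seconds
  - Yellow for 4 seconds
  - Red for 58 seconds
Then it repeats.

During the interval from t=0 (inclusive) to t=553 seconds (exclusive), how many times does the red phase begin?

Answer: 6

Derivation:
Cycle = 28+4+58 = 90s
red phase starts at t = k*90 + 32 for k=0,1,2,...
Need k*90+32 < 553 → k < 5.789
k ∈ {0, ..., 5} → 6 starts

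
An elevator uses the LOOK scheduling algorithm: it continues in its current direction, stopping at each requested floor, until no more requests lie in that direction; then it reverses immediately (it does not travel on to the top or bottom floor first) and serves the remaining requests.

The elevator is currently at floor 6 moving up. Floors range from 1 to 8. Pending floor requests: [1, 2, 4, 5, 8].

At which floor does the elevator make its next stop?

Answer: 8

Derivation:
Current floor: 6, direction: up
Requests above: [8]
Requests below: [1, 2, 4, 5]
Moving up and requests lie above → nearest above is min([8]) = 8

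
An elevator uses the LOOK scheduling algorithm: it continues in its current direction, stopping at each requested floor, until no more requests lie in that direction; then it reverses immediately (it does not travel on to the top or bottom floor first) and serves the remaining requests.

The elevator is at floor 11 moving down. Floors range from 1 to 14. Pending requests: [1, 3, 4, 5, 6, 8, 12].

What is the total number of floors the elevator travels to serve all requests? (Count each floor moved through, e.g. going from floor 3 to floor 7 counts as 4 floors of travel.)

Start at floor 11 moving down, LOOK stop order: [8, 6, 5, 4, 3, 1, 12]
  11 → 8: |8-11| = 3, total = 3
  8 → 6: |6-8| = 2, total = 5
  6 → 5: |5-6| = 1, total = 6
  5 → 4: |4-5| = 1, total = 7
  4 → 3: |3-4| = 1, total = 8
  3 → 1: |1-3| = 2, total = 10
  1 → 12: |12-1| = 11, total = 21

Answer: 21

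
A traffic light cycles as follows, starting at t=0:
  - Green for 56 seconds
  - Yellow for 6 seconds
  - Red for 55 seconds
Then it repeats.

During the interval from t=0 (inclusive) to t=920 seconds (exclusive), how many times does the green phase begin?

Cycle = 56+6+55 = 117s
green phase starts at t = k*117 + 0 for k=0,1,2,...
Need k*117+0 < 920 → k < 7.863
k ∈ {0, ..., 7} → 8 starts

Answer: 8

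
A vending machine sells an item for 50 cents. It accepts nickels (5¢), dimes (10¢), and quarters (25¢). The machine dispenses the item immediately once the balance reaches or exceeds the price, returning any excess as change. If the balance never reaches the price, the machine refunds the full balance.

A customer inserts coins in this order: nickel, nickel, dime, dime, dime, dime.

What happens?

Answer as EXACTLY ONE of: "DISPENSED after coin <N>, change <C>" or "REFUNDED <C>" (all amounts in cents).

Answer: DISPENSED after coin 6, change 0

Derivation:
Price: 50¢
Coin 1 (nickel, 5¢): balance = 5¢
Coin 2 (nickel, 5¢): balance = 10¢
Coin 3 (dime, 10¢): balance = 20¢
Coin 4 (dime, 10¢): balance = 30¢
Coin 5 (dime, 10¢): balance = 40¢
Coin 6 (dime, 10¢): balance = 50¢
  → balance >= price → DISPENSE, change = 50 - 50 = 0¢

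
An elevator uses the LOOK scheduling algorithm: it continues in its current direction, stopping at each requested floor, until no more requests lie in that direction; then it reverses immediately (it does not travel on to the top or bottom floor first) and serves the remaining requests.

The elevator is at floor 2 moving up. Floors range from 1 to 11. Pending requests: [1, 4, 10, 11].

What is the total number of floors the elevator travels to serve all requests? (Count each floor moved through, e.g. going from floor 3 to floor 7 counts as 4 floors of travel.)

Answer: 19

Derivation:
Start at floor 2 moving up, LOOK stop order: [4, 10, 11, 1]
  2 → 4: |4-2| = 2, total = 2
  4 → 10: |10-4| = 6, total = 8
  10 → 11: |11-10| = 1, total = 9
  11 → 1: |1-11| = 10, total = 19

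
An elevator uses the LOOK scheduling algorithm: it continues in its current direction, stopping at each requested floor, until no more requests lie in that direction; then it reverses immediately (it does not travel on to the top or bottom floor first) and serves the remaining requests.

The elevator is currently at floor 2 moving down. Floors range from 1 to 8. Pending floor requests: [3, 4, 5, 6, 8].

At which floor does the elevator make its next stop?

Answer: 3

Derivation:
Current floor: 2, direction: down
Requests above: [3, 4, 5, 6, 8]
Requests below: []
Moving down but no requests below → reverse; nearest above is min([3, 4, 5, 6, 8]) = 3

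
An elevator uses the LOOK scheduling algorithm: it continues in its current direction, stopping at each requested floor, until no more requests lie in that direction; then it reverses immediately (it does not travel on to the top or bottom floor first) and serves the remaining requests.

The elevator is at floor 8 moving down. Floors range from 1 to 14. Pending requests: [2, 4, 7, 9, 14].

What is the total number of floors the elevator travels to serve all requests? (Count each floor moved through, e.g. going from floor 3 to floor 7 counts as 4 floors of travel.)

Start at floor 8 moving down, LOOK stop order: [7, 4, 2, 9, 14]
  8 → 7: |7-8| = 1, total = 1
  7 → 4: |4-7| = 3, total = 4
  4 → 2: |2-4| = 2, total = 6
  2 → 9: |9-2| = 7, total = 13
  9 → 14: |14-9| = 5, total = 18

Answer: 18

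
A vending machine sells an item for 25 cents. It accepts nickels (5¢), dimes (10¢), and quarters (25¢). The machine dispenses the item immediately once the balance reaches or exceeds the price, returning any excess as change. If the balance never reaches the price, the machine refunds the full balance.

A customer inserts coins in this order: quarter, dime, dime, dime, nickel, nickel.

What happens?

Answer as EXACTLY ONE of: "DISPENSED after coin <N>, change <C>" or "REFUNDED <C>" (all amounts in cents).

Answer: DISPENSED after coin 1, change 0

Derivation:
Price: 25¢
Coin 1 (quarter, 25¢): balance = 25¢
  → balance >= price → DISPENSE, change = 25 - 25 = 0¢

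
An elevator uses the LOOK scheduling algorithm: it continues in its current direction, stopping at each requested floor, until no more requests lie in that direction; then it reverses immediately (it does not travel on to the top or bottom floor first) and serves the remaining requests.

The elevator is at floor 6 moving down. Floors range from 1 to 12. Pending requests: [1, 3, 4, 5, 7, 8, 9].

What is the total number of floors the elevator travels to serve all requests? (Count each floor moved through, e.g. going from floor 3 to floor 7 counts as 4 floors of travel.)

Start at floor 6 moving down, LOOK stop order: [5, 4, 3, 1, 7, 8, 9]
  6 → 5: |5-6| = 1, total = 1
  5 → 4: |4-5| = 1, total = 2
  4 → 3: |3-4| = 1, total = 3
  3 → 1: |1-3| = 2, total = 5
  1 → 7: |7-1| = 6, total = 11
  7 → 8: |8-7| = 1, total = 12
  8 → 9: |9-8| = 1, total = 13

Answer: 13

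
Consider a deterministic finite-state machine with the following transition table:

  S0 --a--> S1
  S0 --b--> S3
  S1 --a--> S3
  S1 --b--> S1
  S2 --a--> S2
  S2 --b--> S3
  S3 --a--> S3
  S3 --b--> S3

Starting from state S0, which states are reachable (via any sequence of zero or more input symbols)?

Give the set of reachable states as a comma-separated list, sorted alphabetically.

Answer: S0, S1, S3

Derivation:
BFS from S0:
  visit S0: S0--a-->S1 (new), S0--b-->S3 (new)
  visit S1: S1--a-->S3 (seen), S1--b-->S1 (seen)
  visit S3: S3--a-->S3 (seen), S3--b-->S3 (seen)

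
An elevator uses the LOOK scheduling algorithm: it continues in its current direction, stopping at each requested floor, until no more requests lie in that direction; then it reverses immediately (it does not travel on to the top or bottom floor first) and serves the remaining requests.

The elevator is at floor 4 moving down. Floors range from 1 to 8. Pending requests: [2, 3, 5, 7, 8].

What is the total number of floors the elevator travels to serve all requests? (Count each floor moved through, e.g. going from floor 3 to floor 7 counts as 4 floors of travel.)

Start at floor 4 moving down, LOOK stop order: [3, 2, 5, 7, 8]
  4 → 3: |3-4| = 1, total = 1
  3 → 2: |2-3| = 1, total = 2
  2 → 5: |5-2| = 3, total = 5
  5 → 7: |7-5| = 2, total = 7
  7 → 8: |8-7| = 1, total = 8

Answer: 8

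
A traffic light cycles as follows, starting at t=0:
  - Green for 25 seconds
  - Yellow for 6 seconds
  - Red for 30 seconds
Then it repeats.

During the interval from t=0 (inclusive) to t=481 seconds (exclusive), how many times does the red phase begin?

Cycle = 25+6+30 = 61s
red phase starts at t = k*61 + 31 for k=0,1,2,...
Need k*61+31 < 481 → k < 7.377
k ∈ {0, ..., 7} → 8 starts

Answer: 8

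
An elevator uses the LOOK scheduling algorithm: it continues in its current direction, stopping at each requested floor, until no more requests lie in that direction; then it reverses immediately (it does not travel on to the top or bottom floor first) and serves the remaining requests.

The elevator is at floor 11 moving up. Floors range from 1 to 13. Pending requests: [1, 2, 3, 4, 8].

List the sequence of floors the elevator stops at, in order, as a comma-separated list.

Answer: 8, 4, 3, 2, 1

Derivation:
Current: 11, moving UP
Serve above first (ascending): []
Then reverse, serve below (descending): [8, 4, 3, 2, 1]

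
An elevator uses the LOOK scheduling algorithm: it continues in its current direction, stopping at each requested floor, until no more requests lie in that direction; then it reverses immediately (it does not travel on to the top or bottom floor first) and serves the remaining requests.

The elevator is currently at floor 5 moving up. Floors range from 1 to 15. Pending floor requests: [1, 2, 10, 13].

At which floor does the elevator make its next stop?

Current floor: 5, direction: up
Requests above: [10, 13]
Requests below: [1, 2]
Moving up and requests lie above → nearest above is min([10, 13]) = 10

Answer: 10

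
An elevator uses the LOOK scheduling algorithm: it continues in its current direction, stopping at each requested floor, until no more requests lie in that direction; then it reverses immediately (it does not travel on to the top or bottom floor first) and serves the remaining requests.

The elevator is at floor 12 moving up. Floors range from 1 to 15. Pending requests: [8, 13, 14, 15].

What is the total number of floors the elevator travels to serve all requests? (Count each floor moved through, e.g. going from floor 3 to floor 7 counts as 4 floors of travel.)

Start at floor 12 moving up, LOOK stop order: [13, 14, 15, 8]
  12 → 13: |13-12| = 1, total = 1
  13 → 14: |14-13| = 1, total = 2
  14 → 15: |15-14| = 1, total = 3
  15 → 8: |8-15| = 7, total = 10

Answer: 10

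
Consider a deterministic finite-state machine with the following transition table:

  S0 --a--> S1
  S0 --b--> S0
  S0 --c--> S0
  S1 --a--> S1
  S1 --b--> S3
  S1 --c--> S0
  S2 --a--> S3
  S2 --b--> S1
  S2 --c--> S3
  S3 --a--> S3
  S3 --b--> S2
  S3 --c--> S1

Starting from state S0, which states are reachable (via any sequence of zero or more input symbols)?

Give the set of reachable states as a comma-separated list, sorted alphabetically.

Answer: S0, S1, S2, S3

Derivation:
BFS from S0:
  visit S0: S0--a-->S1 (new), S0--b-->S0 (seen), S0--c-->S0 (seen)
  visit S1: S1--a-->S1 (seen), S1--b-->S3 (new), S1--c-->S0 (seen)
  visit S3: S3--a-->S3 (seen), S3--b-->S2 (new), S3--c-->S1 (seen)
  visit S2: S2--a-->S3 (seen), S2--b-->S1 (seen), S2--c-->S3 (seen)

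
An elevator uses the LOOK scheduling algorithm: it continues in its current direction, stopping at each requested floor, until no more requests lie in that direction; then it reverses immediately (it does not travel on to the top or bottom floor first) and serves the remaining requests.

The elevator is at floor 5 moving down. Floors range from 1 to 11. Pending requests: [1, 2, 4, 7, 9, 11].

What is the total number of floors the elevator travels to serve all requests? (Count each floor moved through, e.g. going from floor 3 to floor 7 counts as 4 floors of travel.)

Start at floor 5 moving down, LOOK stop order: [4, 2, 1, 7, 9, 11]
  5 → 4: |4-5| = 1, total = 1
  4 → 2: |2-4| = 2, total = 3
  2 → 1: |1-2| = 1, total = 4
  1 → 7: |7-1| = 6, total = 10
  7 → 9: |9-7| = 2, total = 12
  9 → 11: |11-9| = 2, total = 14

Answer: 14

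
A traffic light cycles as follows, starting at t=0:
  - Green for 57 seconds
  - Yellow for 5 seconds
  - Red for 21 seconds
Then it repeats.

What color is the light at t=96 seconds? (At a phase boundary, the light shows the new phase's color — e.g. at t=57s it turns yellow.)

Answer: green

Derivation:
Cycle length = 57 + 5 + 21 = 83s
t = 96, phase_t = 96 mod 83 = 13
13 < 57 (green end) → GREEN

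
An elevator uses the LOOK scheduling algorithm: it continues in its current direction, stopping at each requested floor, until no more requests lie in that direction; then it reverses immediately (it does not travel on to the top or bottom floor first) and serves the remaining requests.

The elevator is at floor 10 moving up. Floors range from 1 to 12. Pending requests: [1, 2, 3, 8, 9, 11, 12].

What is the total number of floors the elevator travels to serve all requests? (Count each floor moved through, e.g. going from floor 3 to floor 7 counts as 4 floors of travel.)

Start at floor 10 moving up, LOOK stop order: [11, 12, 9, 8, 3, 2, 1]
  10 → 11: |11-10| = 1, total = 1
  11 → 12: |12-11| = 1, total = 2
  12 → 9: |9-12| = 3, total = 5
  9 → 8: |8-9| = 1, total = 6
  8 → 3: |3-8| = 5, total = 11
  3 → 2: |2-3| = 1, total = 12
  2 → 1: |1-2| = 1, total = 13

Answer: 13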